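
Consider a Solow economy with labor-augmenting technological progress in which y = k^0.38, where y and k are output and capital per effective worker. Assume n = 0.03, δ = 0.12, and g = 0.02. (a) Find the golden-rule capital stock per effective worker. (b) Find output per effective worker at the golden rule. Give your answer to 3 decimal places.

(a) k_gold ≈ 3.660; (b) y_gold ≈ 1.637

Break-even investment rate: n + g + δ = 0.03 + 0.02 + 0.12 = 0.17.
Golden rule sets MPK = n+g+δ: 0.38·k^(0.38−1) = 0.17, so k_gold = (0.38/0.17)^(1/0.62) ≈ 3.6597.
y_gold = 3.6597^0.38 ≈ 1.6372.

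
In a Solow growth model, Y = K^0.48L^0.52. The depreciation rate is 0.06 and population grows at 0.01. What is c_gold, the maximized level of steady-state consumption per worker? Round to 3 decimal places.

c_gold ≈ 3.075

The effective depreciation rate is n + δ = 0.01 + 0.06 = 0.07.
Maximizing c = f(k) − (n+δ)·k gives f'(k) = n+δ, i.e. 0.48·k^(0.48−1) = 0.07, so k_gold = (0.48/0.07)^(1/0.52) ≈ 40.5478.
y_gold = 40.5478^0.48 ≈ 5.9132.
c_gold = y_gold − (n+δ)·k_gold = 5.9132 − 0.07·40.5478 ≈ 3.0749.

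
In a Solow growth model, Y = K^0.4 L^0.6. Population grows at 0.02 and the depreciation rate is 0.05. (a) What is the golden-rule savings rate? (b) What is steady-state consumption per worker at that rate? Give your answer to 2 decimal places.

(a) s_gold = 0.40; (b) c_gold ≈ 1.92

n + δ = 0.02 + 0.05 = 0.07.
For Cobb-Douglas, s_gold equals capital's share: s_gold = 0.4.
Maximizing c = f(k) − (n+δ)·k gives f'(k) = n+δ, i.e. 0.4·k^(0.4−1) = 0.07, so k_gold = (0.4/0.07)^(1/0.6) ≈ 18.2643.
y_gold = 18.2643^0.4 ≈ 3.1963; c_gold = (1−0.4)·y_gold ≈ 1.9178.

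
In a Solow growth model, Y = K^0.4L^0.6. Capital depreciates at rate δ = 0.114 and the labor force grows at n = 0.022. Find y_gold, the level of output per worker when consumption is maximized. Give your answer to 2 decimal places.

y_gold ≈ 2.05

Break-even investment rate: n + δ = 0.022 + 0.114 = 0.136.
Setting f'(k) = n+δ gives 0.4·k^(0.4−1) = 0.136, hence k_gold = (0.4/0.136)^(1/0.6) ≈ 6.0377.
Output: y_gold = k_gold^0.4 = 6.0377^0.4 ≈ 2.0528.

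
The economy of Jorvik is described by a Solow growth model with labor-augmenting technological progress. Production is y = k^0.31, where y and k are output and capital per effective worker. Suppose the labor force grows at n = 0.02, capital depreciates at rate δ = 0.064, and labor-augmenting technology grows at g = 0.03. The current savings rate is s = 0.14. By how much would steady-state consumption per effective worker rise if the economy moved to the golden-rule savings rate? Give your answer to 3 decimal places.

Δc ≈ 0.138

The effective depreciation rate is n + g + δ = 0.02 + 0.03 + 0.064 = 0.114.
Current steady state (s = 0.14): k* = (0.14/0.114)^(1/0.69) ≈ 1.3468, y* = 1.3468^0.31 ≈ 1.0967, c* = (1−0.14)·1.0967 ≈ 0.9432.
Golden rule sets MPK = n+g+δ: 0.31·k^(0.31−1) = 0.114, so k_gold = (0.31/0.114)^(1/0.69) ≈ 4.2623.
y_gold = 4.2623^0.31 ≈ 1.5674, c_gold = y_gold − 0.114·k_gold ≈ 1.0815.
Gain: Δc = 1.0815 − 0.9432 ≈ 0.1384.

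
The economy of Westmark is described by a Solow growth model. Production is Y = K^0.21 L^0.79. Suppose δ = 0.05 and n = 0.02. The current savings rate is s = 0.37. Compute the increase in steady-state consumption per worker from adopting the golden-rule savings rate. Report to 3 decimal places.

Δc ≈ 0.077

Break-even investment rate: n + δ = 0.02 + 0.05 = 0.07.
Current steady state (s = 0.37): k* = (0.37/0.07)^(1/0.79) ≈ 8.2285, y* = 8.2285^0.21 ≈ 1.5567, c* = (1−0.37)·1.5567 ≈ 0.9807.
Setting f'(k) = n+δ gives 0.21·k^(0.21−1) = 0.07, hence k_gold = (0.21/0.07)^(1/0.79) ≈ 4.0175.
y_gold = 4.0175^0.21 ≈ 1.3392, c_gold = y_gold − 0.07·k_gold ≈ 1.0579.
Gain: Δc = 1.0579 − 0.9807 ≈ 0.0772.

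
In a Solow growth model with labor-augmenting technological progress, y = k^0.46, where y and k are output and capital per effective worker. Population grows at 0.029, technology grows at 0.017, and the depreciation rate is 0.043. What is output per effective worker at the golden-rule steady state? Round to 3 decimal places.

y_gold ≈ 4.052

n + g + δ = 0.029 + 0.017 + 0.043 = 0.089.
Maximizing c = f(k) − (n+g+δ)·k gives f'(k) = n+g+δ, i.e. 0.46·k^(0.46−1) = 0.089, so k_gold = (0.46/0.089)^(1/0.54) ≈ 20.9436.
Output: y_gold = k_gold^0.46 = 20.9436^0.46 ≈ 4.0521.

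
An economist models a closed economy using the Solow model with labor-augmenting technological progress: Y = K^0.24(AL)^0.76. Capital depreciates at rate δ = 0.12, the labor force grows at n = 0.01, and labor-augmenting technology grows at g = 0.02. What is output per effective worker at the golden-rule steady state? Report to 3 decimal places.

Break-even investment rate: n + g + δ = 0.01 + 0.02 + 0.12 = 0.15.
Golden rule sets MPK = n+g+δ: 0.24·k^(0.24−1) = 0.15, so k_gold = (0.24/0.15)^(1/0.76) ≈ 1.8560.
Output: y_gold = k_gold^0.24 = 1.8560^0.24 ≈ 1.1600.

y_gold ≈ 1.160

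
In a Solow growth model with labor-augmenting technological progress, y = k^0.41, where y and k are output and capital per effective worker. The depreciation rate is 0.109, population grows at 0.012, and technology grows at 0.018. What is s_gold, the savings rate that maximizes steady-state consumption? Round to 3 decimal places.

s_gold = 0.410

n + g + δ = 0.012 + 0.018 + 0.109 = 0.139.
At the golden rule MPK = n+g+δ, and in any Cobb-Douglas steady state s = (n+g+δ)·k/y = MPK·k/y = capital's share 0.41.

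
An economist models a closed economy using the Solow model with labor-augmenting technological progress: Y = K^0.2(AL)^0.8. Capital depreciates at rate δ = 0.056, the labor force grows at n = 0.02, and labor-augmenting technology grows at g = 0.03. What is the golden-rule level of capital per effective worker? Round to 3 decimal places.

Capital per effective worker breaks even when investment replaces (n + g + δ)·k; here n + g + δ = 0.106.
Golden rule sets MPK = n+g+δ: 0.2·k^(0.2−1) = 0.106, so k_gold = (0.2/0.106)^(1/0.8) ≈ 2.2113.

k_gold ≈ 2.211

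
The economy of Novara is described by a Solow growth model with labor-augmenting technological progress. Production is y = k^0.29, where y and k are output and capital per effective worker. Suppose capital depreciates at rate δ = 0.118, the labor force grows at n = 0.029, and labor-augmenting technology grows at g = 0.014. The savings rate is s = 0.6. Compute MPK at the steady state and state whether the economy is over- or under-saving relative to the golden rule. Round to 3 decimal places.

The effective depreciation rate is n + g + δ = 0.029 + 0.014 + 0.118 = 0.161.
Steady-state k*: s·k^0.29 = 0.161·k gives k* = (0.6/0.161)^(1/0.71) ≈ 6.3780.
MPK = 0.29·6.3780^(-0.71) ≈ 0.0778.
MPK < n+g+δ = 0.161, so the economy is dynamically inefficient (over-saving).

over-saving; MPK ≈ 0.078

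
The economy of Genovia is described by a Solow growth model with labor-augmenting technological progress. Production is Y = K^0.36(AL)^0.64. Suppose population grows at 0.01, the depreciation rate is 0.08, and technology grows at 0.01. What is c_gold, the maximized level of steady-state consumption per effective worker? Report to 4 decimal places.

c_gold ≈ 1.3155

Break-even investment rate: n + g + δ = 0.01 + 0.01 + 0.08 = 0.1.
Golden rule sets MPK = n+g+δ: 0.36·k^(0.36−1) = 0.1, so k_gold = (0.36/0.1)^(1/0.64) ≈ 7.3998.
y_gold = 7.3998^0.36 ≈ 2.0555.
c_gold = y_gold − (n+g+δ)·k_gold = 2.0555 − 0.1·7.3998 ≈ 1.3155.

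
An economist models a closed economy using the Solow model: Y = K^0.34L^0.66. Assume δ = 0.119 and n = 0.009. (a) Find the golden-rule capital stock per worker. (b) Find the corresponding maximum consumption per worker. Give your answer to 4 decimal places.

Break-even investment rate: n + δ = 0.009 + 0.119 = 0.128.
Golden rule sets MPK = n+δ: 0.34·k^(0.34−1) = 0.128, so k_gold = (0.34/0.128)^(1/0.66) ≈ 4.3937.
y_gold = 4.3937^0.34 ≈ 1.6541; c_gold = y_gold − 0.128·k_gold ≈ 1.0917.

(a) k_gold ≈ 4.3937; (b) c_gold ≈ 1.0917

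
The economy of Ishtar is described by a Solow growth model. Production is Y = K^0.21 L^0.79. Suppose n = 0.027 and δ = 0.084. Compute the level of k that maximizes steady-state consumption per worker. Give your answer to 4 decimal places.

k_gold ≈ 2.2413

Break-even investment rate: n + δ = 0.027 + 0.084 = 0.111.
Setting f'(k) = n+δ gives 0.21·k^(0.21−1) = 0.111, hence k_gold = (0.21/0.111)^(1/0.79) ≈ 2.2413.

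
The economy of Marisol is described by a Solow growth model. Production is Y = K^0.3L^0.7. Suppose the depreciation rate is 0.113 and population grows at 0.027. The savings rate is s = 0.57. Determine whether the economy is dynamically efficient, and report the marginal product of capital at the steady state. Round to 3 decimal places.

Break-even investment rate: n + δ = 0.027 + 0.113 = 0.14.
Steady-state k*: s·k^0.3 = 0.14·k gives k* = (0.57/0.14)^(1/0.7) ≈ 7.4313.
MPK = 0.3·7.4313^(-0.7) ≈ 0.0737.
MPK < n+δ = 0.14, so the economy is dynamically inefficient (over-saving).

dynamically inefficient; MPK ≈ 0.074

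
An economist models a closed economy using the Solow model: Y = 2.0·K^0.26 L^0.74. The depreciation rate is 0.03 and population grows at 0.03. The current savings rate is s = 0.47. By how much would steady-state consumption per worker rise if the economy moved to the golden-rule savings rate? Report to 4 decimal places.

The effective depreciation rate is n + δ = 0.03 + 0.03 = 0.06.
Current steady state (s = 0.47): k* = (0.47·2.0/0.06)^(1/0.74) ≈ 41.1939, y* = 2.0·41.1939^0.26 ≈ 5.2588, c* = (1−0.47)·5.2588 ≈ 2.7872.
Setting f'(k) = n+δ gives 0.26·2.0·k^(0.26−1) = 0.06, hence k_gold = (0.26·2.0/0.06)^(1/0.74) ≈ 18.5083.
y_gold = 2.0·18.5083^0.26 ≈ 4.2712, c_gold = y_gold − 0.06·k_gold ≈ 3.1607.
Gain: Δc = 3.1607 − 2.7872 ≈ 0.3735.

Δc ≈ 0.3735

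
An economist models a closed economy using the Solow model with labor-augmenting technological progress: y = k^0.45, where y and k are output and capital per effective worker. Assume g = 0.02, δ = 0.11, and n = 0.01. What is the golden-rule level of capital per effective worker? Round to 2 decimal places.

Capital per effective worker breaks even when investment replaces (n + g + δ)·k; here n + g + δ = 0.14.
Setting f'(k) = n+g+δ gives 0.45·k^(0.45−1) = 0.14, hence k_gold = (0.45/0.14)^(1/0.55) ≈ 8.3555.

k_gold ≈ 8.36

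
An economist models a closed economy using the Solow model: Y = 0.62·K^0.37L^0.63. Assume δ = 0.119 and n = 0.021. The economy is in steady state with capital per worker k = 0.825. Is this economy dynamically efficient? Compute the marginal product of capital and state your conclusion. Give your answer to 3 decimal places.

dynamically efficient; MPK ≈ 0.259

Capital per worker breaks even when investment replaces (n + δ)·k; here n + δ = 0.14.
MPK = 0.37·0.62·k^(0.37−1) = 0.37·0.62·0.825^(-0.63) ≈ 0.2590.
MPK > 0.14, so the economy is dynamically efficient (under-saving).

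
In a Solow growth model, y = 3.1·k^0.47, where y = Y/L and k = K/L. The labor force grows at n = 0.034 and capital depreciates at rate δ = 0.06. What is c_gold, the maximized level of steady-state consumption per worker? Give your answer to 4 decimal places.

c_gold ≈ 18.6730

n + δ = 0.034 + 0.06 = 0.094.
Setting f'(k) = n+δ gives 0.47·3.1·k^(0.47−1) = 0.094, hence k_gold = (0.47·3.1/0.094)^(1/0.53) ≈ 176.1606.
y_gold = 3.1·176.1606^0.47 ≈ 35.2321.
c_gold = y_gold − (n+δ)·k_gold = 35.2321 − 0.094·176.1606 ≈ 18.6730.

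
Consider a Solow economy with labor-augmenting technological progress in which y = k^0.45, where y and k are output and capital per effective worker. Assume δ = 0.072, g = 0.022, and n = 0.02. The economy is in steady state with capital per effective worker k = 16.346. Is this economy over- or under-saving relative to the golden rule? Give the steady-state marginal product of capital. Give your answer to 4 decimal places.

over-saving; MPK ≈ 0.0968

n + g + δ = 0.02 + 0.022 + 0.072 = 0.114.
MPK = 0.45·k^(0.45−1) = 0.45·16.346^(-0.55) ≈ 0.0968.
MPK < 0.114, so the economy is dynamically inefficient (over-saving).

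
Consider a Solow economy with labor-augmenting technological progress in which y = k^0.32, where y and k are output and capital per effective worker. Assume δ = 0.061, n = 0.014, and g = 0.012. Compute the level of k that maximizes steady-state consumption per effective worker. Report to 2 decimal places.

The effective depreciation rate is n + g + δ = 0.014 + 0.012 + 0.061 = 0.087.
Setting f'(k) = n+g+δ gives 0.32·k^(0.32−1) = 0.087, hence k_gold = (0.32/0.087)^(1/0.68) ≈ 6.7891.

k_gold ≈ 6.79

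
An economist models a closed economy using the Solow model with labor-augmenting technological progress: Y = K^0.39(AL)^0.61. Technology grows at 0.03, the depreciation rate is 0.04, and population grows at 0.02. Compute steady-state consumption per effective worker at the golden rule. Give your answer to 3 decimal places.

Capital per effective worker breaks even when investment replaces (n + g + δ)·k; here n + g + δ = 0.09.
Setting f'(k) = n+g+δ gives 0.39·k^(0.39−1) = 0.09, hence k_gold = (0.39/0.09)^(1/0.61) ≈ 11.0655.
y_gold = 11.0655^0.39 ≈ 2.5536.
c_gold = y_gold − (n+g+δ)·k_gold = 2.5536 − 0.09·11.0655 ≈ 1.5577.

c_gold ≈ 1.558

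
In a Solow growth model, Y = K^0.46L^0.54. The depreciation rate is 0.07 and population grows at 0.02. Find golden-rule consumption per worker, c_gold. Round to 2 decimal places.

c_gold ≈ 2.17

The effective depreciation rate is n + δ = 0.02 + 0.07 = 0.09.
At the golden rule the marginal product of capital equals n+δ: 0.46·k^(0.46−1) = 0.09. Solving, k_gold = (0.46/0.09)^(1/0.54) ≈ 20.5147.
y_gold = 20.5147^0.46 ≈ 4.0137.
c_gold = y_gold − (n+δ)·k_gold = 4.0137 − 0.09·20.5147 ≈ 2.1674.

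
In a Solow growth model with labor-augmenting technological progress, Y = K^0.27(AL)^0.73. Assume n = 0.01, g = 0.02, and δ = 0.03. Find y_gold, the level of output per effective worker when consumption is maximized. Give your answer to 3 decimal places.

y_gold ≈ 1.744

Break-even investment rate: n + g + δ = 0.01 + 0.02 + 0.03 = 0.06.
Maximizing c = f(k) − (n+g+δ)·k gives f'(k) = n+g+δ, i.e. 0.27·k^(0.27−1) = 0.06, so k_gold = (0.27/0.06)^(1/0.73) ≈ 7.8490.
Output: y_gold = k_gold^0.27 = 7.8490^0.27 ≈ 1.7442.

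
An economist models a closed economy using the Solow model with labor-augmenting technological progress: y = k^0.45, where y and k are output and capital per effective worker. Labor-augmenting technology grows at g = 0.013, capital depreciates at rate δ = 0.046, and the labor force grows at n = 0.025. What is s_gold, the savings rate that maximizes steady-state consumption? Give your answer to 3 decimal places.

Break-even investment rate: n + g + δ = 0.025 + 0.013 + 0.046 = 0.084.
At the golden rule MPK = n+g+δ, and in any Cobb-Douglas steady state s = (n+g+δ)·k/y = MPK·k/y = capital's share 0.45.

s_gold = 0.450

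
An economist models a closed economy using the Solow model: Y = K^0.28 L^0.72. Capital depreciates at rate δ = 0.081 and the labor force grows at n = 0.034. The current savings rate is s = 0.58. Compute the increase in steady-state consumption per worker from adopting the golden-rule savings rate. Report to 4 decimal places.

The effective depreciation rate is n + δ = 0.034 + 0.081 = 0.115.
Current steady state (s = 0.58): k* = (0.58/0.115)^(1/0.72) ≈ 9.4627, y* = 9.4627^0.28 ≈ 1.8762, c* = (1−0.58)·1.8762 ≈ 0.7880.
Setting f'(k) = n+δ gives 0.28·k^(0.28−1) = 0.115, hence k_gold = (0.28/0.115)^(1/0.72) ≈ 3.4415.
y_gold = 3.4415^0.28 ≈ 1.4135, c_gold = y_gold − 0.115·k_gold ≈ 1.0177.
Gain: Δc = 1.0177 − 0.7880 ≈ 0.2297.

Δc ≈ 0.2297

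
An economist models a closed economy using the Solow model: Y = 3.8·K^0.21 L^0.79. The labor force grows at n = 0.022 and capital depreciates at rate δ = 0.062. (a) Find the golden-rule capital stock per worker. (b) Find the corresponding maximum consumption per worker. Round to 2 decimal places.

The effective depreciation rate is n + δ = 0.022 + 0.062 = 0.084.
Setting f'(k) = n+δ gives 0.21·3.8·k^(0.21−1) = 0.084, hence k_gold = (0.21·3.8/0.084)^(1/0.79) ≈ 17.2832.
y_gold = 3.8·17.2832^0.21 ≈ 6.9133; c_gold = y_gold − 0.084·k_gold ≈ 5.4615.

(a) k_gold ≈ 17.28; (b) c_gold ≈ 5.46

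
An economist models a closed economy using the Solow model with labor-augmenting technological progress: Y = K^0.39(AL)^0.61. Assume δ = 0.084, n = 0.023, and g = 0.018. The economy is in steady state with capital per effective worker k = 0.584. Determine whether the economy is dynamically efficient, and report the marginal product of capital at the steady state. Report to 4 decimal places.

dynamically efficient; MPK ≈ 0.5414

Capital per effective worker breaks even when investment replaces (n + g + δ)·k; here n + g + δ = 0.125.
MPK = 0.39·k^(0.39−1) = 0.39·0.584^(-0.61) ≈ 0.5414.
MPK > 0.125, so the economy is dynamically efficient (under-saving).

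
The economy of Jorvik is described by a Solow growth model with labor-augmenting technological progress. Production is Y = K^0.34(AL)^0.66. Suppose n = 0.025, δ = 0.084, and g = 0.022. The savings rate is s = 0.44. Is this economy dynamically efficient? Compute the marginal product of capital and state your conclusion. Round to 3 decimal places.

dynamically inefficient; MPK ≈ 0.101

Break-even investment rate: n + g + δ = 0.025 + 0.022 + 0.084 = 0.131.
Steady-state k*: s·k^0.34 = 0.131·k gives k* = (0.44/0.131)^(1/0.66) ≈ 6.2697.
MPK = 0.34·6.2697^(-0.66) ≈ 0.1012.
MPK < n+g+δ = 0.131, so the economy is dynamically inefficient (over-saving).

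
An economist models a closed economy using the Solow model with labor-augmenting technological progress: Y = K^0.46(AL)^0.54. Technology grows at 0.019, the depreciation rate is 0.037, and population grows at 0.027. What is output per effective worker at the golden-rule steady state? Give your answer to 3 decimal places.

The effective depreciation rate is n + g + δ = 0.027 + 0.019 + 0.037 = 0.083.
At the golden rule the marginal product of capital equals n+g+δ: 0.46·k^(0.46−1) = 0.083. Solving, k_gold = (0.46/0.083)^(1/0.54) ≈ 23.8333.
Output: y_gold = k_gold^0.46 = 23.8333^0.46 ≈ 4.3004.

y_gold ≈ 4.300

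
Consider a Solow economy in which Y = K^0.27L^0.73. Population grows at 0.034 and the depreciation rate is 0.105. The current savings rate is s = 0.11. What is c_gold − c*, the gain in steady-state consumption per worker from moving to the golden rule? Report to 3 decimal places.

Δc ≈ 0.117

Break-even investment rate: n + δ = 0.034 + 0.105 = 0.139.
Current steady state (s = 0.11): k* = (0.11/0.139)^(1/0.73) ≈ 0.7258, y* = 0.7258^0.27 ≈ 0.9171, c* = (1−0.11)·0.9171 ≈ 0.8162.
Maximizing c = f(k) − (n+δ)·k gives f'(k) = n+δ, i.e. 0.27·k^(0.27−1) = 0.139, so k_gold = (0.27/0.139)^(1/0.73) ≈ 2.4831.
y_gold = 2.4831^0.27 ≈ 1.2783, c_gold = y_gold − 0.139·k_gold ≈ 0.9332.
Gain: Δc = 0.9332 − 0.8162 ≈ 0.1170.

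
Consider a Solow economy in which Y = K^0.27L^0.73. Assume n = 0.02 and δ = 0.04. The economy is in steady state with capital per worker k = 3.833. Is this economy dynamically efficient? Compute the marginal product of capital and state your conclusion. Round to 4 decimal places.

dynamically efficient; MPK ≈ 0.1012

n + δ = 0.02 + 0.04 = 0.06.
MPK = 0.27·k^(0.27−1) = 0.27·3.833^(-0.73) ≈ 0.1012.
MPK > 0.06, so the economy is dynamically efficient (under-saving).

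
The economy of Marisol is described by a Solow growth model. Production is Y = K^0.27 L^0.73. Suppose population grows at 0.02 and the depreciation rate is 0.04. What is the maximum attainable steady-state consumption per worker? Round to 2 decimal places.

c_gold ≈ 1.27

n + δ = 0.02 + 0.04 = 0.06.
Golden rule sets MPK = n+δ: 0.27·k^(0.27−1) = 0.06, so k_gold = (0.27/0.06)^(1/0.73) ≈ 7.8490.
y_gold = 7.8490^0.27 ≈ 1.7442.
c_gold = y_gold − (n+δ)·k_gold = 1.7442 − 0.06·7.8490 ≈ 1.2733.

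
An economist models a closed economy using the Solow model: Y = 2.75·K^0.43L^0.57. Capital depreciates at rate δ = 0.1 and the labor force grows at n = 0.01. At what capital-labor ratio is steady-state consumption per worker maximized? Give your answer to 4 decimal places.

Break-even investment rate: n + δ = 0.01 + 0.1 = 0.11.
Maximizing c = f(k) − (n+δ)·k gives f'(k) = n+δ, i.e. 0.43·2.75·k^(0.43−1) = 0.11, so k_gold = (0.43·2.75/0.11)^(1/0.57) ≈ 64.4894.

k_gold ≈ 64.4894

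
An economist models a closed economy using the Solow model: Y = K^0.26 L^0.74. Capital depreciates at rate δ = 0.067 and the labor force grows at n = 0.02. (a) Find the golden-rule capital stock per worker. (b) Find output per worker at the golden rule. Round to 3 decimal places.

(a) k_gold ≈ 4.390; (b) y_gold ≈ 1.469

Capital per worker breaks even when investment replaces (n + δ)·k; here n + δ = 0.087.
Golden rule sets MPK = n+δ: 0.26·k^(0.26−1) = 0.087, so k_gold = (0.26/0.087)^(1/0.74) ≈ 4.3904.
y_gold = 4.3904^0.26 ≈ 1.4691.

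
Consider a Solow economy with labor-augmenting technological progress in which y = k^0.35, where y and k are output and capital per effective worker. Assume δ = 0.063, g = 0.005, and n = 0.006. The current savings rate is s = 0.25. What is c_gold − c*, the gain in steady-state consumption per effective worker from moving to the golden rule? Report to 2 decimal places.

Capital per effective worker breaks even when investment replaces (n + g + δ)·k; here n + g + δ = 0.074.
Current steady state (s = 0.25): k* = (0.25/0.074)^(1/0.65) ≈ 6.5072, y* = 6.5072^0.35 ≈ 1.9261, c* = (1−0.25)·1.9261 ≈ 1.4446.
Maximizing c = f(k) − (n+g+δ)·k gives f'(k) = n+g+δ, i.e. 0.35·k^(0.35−1) = 0.074, so k_gold = (0.35/0.074)^(1/0.65) ≈ 10.9197.
y_gold = 10.9197^0.35 ≈ 2.3087, c_gold = y_gold − 0.074·k_gold ≈ 1.5007.
Gain: Δc = 1.5007 − 1.4446 ≈ 0.0561.

Δc ≈ 0.06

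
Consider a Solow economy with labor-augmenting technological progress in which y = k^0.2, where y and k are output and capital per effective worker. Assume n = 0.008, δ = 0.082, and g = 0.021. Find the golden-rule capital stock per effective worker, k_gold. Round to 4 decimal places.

Break-even investment rate: n + g + δ = 0.008 + 0.021 + 0.082 = 0.111.
At the golden rule the marginal product of capital equals n+g+δ: 0.2·k^(0.2−1) = 0.111. Solving, k_gold = (0.2/0.111)^(1/0.8) ≈ 2.0875.

k_gold ≈ 2.0875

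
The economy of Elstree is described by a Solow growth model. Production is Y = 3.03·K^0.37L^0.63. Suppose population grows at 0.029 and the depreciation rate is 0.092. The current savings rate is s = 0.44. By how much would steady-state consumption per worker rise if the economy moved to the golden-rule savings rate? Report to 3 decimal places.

Δc ≈ 0.112

The effective depreciation rate is n + δ = 0.029 + 0.092 = 0.121.
Current steady state (s = 0.44): k* = (0.44·3.03/0.121)^(1/0.63) ≈ 45.0965, y* = 3.03·45.0965^0.37 ≈ 12.4015, c* = (1−0.44)·12.4015 ≈ 6.9449.
Setting f'(k) = n+δ gives 0.37·3.03·k^(0.37−1) = 0.121, hence k_gold = (0.37·3.03/0.121)^(1/0.63) ≈ 34.2529.
y_gold = 3.03·34.2529^0.37 ≈ 11.2016, c_gold = y_gold − 0.121·k_gold ≈ 7.0570.
Gain: Δc = 7.0570 − 6.9449 ≈ 0.1122.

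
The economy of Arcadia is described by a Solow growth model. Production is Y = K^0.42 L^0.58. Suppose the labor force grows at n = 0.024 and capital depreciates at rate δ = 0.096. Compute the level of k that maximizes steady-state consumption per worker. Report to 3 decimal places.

n + δ = 0.024 + 0.096 = 0.12.
Maximizing c = f(k) − (n+δ)·k gives f'(k) = n+δ, i.e. 0.42·k^(0.42−1) = 0.12, so k_gold = (0.42/0.12)^(1/0.58) ≈ 8.6706.

k_gold ≈ 8.671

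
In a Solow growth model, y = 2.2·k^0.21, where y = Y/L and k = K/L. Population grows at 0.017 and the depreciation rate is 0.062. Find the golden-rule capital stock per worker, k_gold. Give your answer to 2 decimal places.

The effective depreciation rate is n + δ = 0.017 + 0.062 = 0.079.
At the golden rule the marginal product of capital equals n+δ: 0.21·2.2·k^(0.21−1) = 0.079. Solving, k_gold = (0.21·2.2/0.079)^(1/0.79) ≈ 9.3520.

k_gold ≈ 9.35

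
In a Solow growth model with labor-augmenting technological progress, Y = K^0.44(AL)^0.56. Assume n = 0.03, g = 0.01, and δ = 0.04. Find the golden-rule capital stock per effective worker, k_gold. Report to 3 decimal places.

n + g + δ = 0.03 + 0.01 + 0.04 = 0.08.
At the golden rule the marginal product of capital equals n+g+δ: 0.44·k^(0.44−1) = 0.08. Solving, k_gold = (0.44/0.08)^(1/0.56) ≈ 20.9931.

k_gold ≈ 20.993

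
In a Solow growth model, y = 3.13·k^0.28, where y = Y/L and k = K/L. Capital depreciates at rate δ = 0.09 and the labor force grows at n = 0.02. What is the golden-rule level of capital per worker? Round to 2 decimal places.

k_gold ≈ 17.86

Capital per worker breaks even when investment replaces (n + δ)·k; here n + δ = 0.11.
Golden rule sets MPK = n+δ: 0.28·3.13·k^(0.28−1) = 0.11, so k_gold = (0.28·3.13/0.11)^(1/0.72) ≈ 17.8574.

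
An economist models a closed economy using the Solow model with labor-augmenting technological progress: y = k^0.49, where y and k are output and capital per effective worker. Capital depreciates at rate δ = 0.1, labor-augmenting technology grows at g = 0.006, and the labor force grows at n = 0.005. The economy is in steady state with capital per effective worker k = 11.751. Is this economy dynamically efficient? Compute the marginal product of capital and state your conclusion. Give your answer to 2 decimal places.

dynamically efficient; MPK ≈ 0.14

The effective depreciation rate is n + g + δ = 0.005 + 0.006 + 0.1 = 0.111.
MPK = 0.49·k^(0.49−1) = 0.49·11.751^(-0.51) ≈ 0.1395.
MPK > 0.111, so the economy is dynamically efficient (under-saving).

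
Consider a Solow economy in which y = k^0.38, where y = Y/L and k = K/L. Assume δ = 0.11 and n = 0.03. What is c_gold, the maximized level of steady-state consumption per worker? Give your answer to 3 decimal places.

c_gold ≈ 1.143

n + δ = 0.03 + 0.11 = 0.14.
Golden rule sets MPK = n+δ: 0.38·k^(0.38−1) = 0.14, so k_gold = (0.38/0.14)^(1/0.62) ≈ 5.0055.
y_gold = 5.0055^0.38 ≈ 1.8441.
c_gold = y_gold − (n+δ)·k_gold = 1.8441 − 0.14·5.0055 ≈ 1.1434.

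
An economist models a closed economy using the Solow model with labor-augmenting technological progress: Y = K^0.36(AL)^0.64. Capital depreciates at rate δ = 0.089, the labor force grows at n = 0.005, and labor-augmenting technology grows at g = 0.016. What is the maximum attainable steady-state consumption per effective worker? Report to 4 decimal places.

c_gold ≈ 1.2469

n + g + δ = 0.005 + 0.016 + 0.089 = 0.11.
At the golden rule the marginal product of capital equals n+g+δ: 0.36·k^(0.36−1) = 0.11. Solving, k_gold = (0.36/0.11)^(1/0.64) ≈ 6.3760.
y_gold = 6.3760^0.36 ≈ 1.9482.
c_gold = y_gold − (n+g+δ)·k_gold = 1.9482 − 0.11·6.3760 ≈ 1.2469.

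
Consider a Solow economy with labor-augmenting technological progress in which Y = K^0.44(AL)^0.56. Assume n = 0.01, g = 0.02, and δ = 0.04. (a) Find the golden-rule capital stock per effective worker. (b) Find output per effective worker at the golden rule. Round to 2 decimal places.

The effective depreciation rate is n + g + δ = 0.01 + 0.02 + 0.04 = 0.07.
Maximizing c = f(k) − (n+g+δ)·k gives f'(k) = n+g+δ, i.e. 0.44·k^(0.44−1) = 0.07, so k_gold = (0.44/0.07)^(1/0.56) ≈ 26.6461.
y_gold = 26.6461^0.44 ≈ 4.2391.

(a) k_gold ≈ 26.65; (b) y_gold ≈ 4.24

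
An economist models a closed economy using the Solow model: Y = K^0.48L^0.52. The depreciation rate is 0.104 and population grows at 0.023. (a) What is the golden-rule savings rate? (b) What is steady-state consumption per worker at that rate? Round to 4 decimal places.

(a) s_gold = 0.4800; (b) c_gold ≈ 1.7743

Break-even investment rate: n + δ = 0.023 + 0.104 = 0.127.
For Cobb-Douglas, s_gold equals capital's share: s_gold = 0.48.
Maximizing c = f(k) − (n+δ)·k gives f'(k) = n+δ, i.e. 0.48·k^(0.48−1) = 0.127, so k_gold = (0.48/0.127)^(1/0.52) ≈ 12.8961.
y_gold = 12.8961^0.48 ≈ 3.4121; c_gold = (1−0.48)·y_gold ≈ 1.7743.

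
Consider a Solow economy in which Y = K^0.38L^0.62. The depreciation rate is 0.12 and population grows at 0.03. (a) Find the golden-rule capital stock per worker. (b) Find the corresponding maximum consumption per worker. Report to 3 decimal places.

(a) k_gold ≈ 4.478; (b) c_gold ≈ 1.096

Capital per worker breaks even when investment replaces (n + δ)·k; here n + δ = 0.15.
Maximizing c = f(k) − (n+δ)·k gives f'(k) = n+δ, i.e. 0.38·k^(0.38−1) = 0.15, so k_gold = (0.38/0.15)^(1/0.62) ≈ 4.4783.
y_gold = 4.4783^0.38 ≈ 1.7678; c_gold = y_gold − 0.15·k_gold ≈ 1.0960.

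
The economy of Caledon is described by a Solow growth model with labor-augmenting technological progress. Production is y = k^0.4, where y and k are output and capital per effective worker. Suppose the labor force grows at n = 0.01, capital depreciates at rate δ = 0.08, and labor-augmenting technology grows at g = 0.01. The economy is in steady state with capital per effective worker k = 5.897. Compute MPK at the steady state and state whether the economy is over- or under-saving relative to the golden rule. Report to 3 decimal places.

under-saving; MPK ≈ 0.138

Break-even investment rate: n + g + δ = 0.01 + 0.01 + 0.08 = 0.1.
MPK = 0.4·k^(0.4−1) = 0.4·5.897^(-0.6) ≈ 0.1379.
MPK > 0.1, so the economy is dynamically efficient (under-saving).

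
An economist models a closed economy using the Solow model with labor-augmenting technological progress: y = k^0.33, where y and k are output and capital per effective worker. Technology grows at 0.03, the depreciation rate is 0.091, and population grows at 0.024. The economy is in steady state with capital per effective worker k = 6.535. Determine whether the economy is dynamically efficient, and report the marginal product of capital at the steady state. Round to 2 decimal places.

n + g + δ = 0.024 + 0.03 + 0.091 = 0.145.
MPK = 0.33·k^(0.33−1) = 0.33·6.535^(-0.67) ≈ 0.0938.
MPK < 0.145, so the economy is dynamically inefficient (over-saving).

dynamically inefficient; MPK ≈ 0.09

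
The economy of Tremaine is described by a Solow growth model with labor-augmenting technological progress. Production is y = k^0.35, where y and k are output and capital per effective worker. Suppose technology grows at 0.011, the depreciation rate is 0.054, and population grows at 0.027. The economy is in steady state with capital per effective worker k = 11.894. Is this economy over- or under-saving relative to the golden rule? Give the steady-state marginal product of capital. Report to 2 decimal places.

over-saving; MPK ≈ 0.07

The effective depreciation rate is n + g + δ = 0.027 + 0.011 + 0.054 = 0.092.
MPK = 0.35·k^(0.35−1) = 0.35·11.894^(-0.65) ≈ 0.0700.
MPK < 0.092, so the economy is dynamically inefficient (over-saving).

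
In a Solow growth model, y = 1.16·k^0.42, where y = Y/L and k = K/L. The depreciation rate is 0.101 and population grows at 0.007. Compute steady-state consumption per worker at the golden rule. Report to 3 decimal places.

n + δ = 0.007 + 0.101 = 0.108.
Maximizing c = f(k) − (n+δ)·k gives f'(k) = n+δ, i.e. 0.42·1.16·k^(0.42−1) = 0.108, so k_gold = (0.42·1.16/0.108)^(1/0.58) ≈ 13.4300.
y_gold = 1.16·13.4300^0.42 ≈ 3.4534.
c_gold = y_gold − (n+δ)·k_gold = 3.4534 − 0.108·13.4300 ≈ 2.0030.

c_gold ≈ 2.003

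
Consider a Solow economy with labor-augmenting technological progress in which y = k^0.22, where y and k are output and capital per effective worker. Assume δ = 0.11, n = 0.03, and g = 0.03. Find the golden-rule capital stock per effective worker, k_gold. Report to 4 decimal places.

The effective depreciation rate is n + g + δ = 0.03 + 0.03 + 0.11 = 0.17.
At the golden rule the marginal product of capital equals n+g+δ: 0.22·k^(0.22−1) = 0.17. Solving, k_gold = (0.22/0.17)^(1/0.78) ≈ 1.3917.

k_gold ≈ 1.3917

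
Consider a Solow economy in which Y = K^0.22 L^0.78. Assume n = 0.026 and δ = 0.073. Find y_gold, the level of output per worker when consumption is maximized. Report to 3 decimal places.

n + δ = 0.026 + 0.073 = 0.099.
At the golden rule the marginal product of capital equals n+δ: 0.22·k^(0.22−1) = 0.099. Solving, k_gold = (0.22/0.099)^(1/0.78) ≈ 2.7836.
Output: y_gold = k_gold^0.22 = 2.7836^0.22 ≈ 1.2526.

y_gold ≈ 1.253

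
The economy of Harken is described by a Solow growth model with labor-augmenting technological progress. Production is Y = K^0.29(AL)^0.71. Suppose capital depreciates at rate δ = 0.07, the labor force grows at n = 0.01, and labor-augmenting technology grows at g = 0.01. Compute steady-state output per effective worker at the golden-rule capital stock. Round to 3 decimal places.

The effective depreciation rate is n + g + δ = 0.01 + 0.01 + 0.07 = 0.09.
At the golden rule the marginal product of capital equals n+g+δ: 0.29·k^(0.29−1) = 0.09. Solving, k_gold = (0.29/0.09)^(1/0.71) ≈ 5.1965.
Output: y_gold = k_gold^0.29 = 5.1965^0.29 ≈ 1.6127.

y_gold ≈ 1.613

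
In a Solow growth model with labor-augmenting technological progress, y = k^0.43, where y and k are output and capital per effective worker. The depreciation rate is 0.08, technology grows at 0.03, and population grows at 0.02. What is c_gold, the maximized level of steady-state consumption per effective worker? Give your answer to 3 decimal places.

Capital per effective worker breaks even when investment replaces (n + g + δ)·k; here n + g + δ = 0.13.
Golden rule sets MPK = n+g+δ: 0.43·k^(0.43−1) = 0.13, so k_gold = (0.43/0.13)^(1/0.57) ≈ 8.1554.
y_gold = 8.1554^0.43 ≈ 2.4656.
c_gold = y_gold − (n+g+δ)·k_gold = 2.4656 − 0.13·8.1554 ≈ 1.4054.

c_gold ≈ 1.405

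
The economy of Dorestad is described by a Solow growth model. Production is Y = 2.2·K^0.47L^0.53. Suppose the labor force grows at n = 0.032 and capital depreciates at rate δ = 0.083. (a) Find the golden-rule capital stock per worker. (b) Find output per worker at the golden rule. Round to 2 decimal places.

Capital per worker breaks even when investment replaces (n + δ)·k; here n + δ = 0.115.
At the golden rule the marginal product of capital equals n+δ: 0.47·2.2·k^(0.47−1) = 0.115. Solving, k_gold = (0.47·2.2/0.115)^(1/0.53) ≈ 63.0472.
y_gold = 2.2·63.0472^0.47 ≈ 15.4264.

(a) k_gold ≈ 63.05; (b) y_gold ≈ 15.43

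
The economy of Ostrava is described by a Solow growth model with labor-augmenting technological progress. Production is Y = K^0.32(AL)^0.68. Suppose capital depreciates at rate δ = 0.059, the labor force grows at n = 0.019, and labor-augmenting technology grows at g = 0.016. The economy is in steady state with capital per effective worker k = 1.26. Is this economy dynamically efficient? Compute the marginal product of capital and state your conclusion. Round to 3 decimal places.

n + g + δ = 0.019 + 0.016 + 0.059 = 0.094.
MPK = 0.32·k^(0.32−1) = 0.32·1.26^(-0.68) ≈ 0.2735.
MPK > 0.094, so the economy is dynamically efficient (under-saving).

dynamically efficient; MPK ≈ 0.273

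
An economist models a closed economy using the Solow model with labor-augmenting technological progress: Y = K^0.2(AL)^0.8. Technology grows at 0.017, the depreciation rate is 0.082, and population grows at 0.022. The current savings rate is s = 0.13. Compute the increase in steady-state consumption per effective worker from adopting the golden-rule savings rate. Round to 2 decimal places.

Δc ≈ 0.02

n + g + δ = 0.022 + 0.017 + 0.082 = 0.121.
Current steady state (s = 0.13): k* = (0.13/0.121)^(1/0.8) ≈ 1.0938, y* = 1.0938^0.2 ≈ 1.0181, c* = (1−0.13)·1.0181 ≈ 0.8857.
At the golden rule the marginal product of capital equals n+g+δ: 0.2·k^(0.2−1) = 0.121. Solving, k_gold = (0.2/0.121)^(1/0.8) ≈ 1.8742.
y_gold = 1.8742^0.2 ≈ 1.1339, c_gold = y_gold − 0.121·k_gold ≈ 0.9071.
Gain: Δc = 0.9071 − 0.8857 ≈ 0.0213.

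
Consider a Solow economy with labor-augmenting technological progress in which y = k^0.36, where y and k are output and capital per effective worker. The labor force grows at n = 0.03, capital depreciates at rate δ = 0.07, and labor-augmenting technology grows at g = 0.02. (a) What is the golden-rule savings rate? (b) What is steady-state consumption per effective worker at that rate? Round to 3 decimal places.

(a) s_gold = 0.360; (b) c_gold ≈ 1.187

Break-even investment rate: n + g + δ = 0.03 + 0.02 + 0.07 = 0.12.
For Cobb-Douglas, s_gold equals capital's share: s_gold = 0.36.
Golden rule sets MPK = n+g+δ: 0.36·k^(0.36−1) = 0.12, so k_gold = (0.36/0.12)^(1/0.64) ≈ 5.5655.
y_gold = 5.5655^0.36 ≈ 1.8552; c_gold = (1−0.36)·y_gold ≈ 1.1873.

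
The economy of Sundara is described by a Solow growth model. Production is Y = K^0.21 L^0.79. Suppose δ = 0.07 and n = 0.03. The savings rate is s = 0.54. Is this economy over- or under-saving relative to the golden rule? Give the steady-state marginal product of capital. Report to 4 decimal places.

over-saving; MPK ≈ 0.0389

The effective depreciation rate is n + δ = 0.03 + 0.07 = 0.1.
Steady-state k*: s·k^0.21 = 0.1·k gives k* = (0.54/0.1)^(1/0.79) ≈ 8.4544.
MPK = 0.21·8.4544^(-0.79) ≈ 0.0389.
MPK < n+δ = 0.1, so the economy is dynamically inefficient (over-saving).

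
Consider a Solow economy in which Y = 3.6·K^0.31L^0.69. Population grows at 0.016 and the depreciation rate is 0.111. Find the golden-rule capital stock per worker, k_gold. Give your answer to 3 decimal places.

k_gold ≈ 23.330

Break-even investment rate: n + δ = 0.016 + 0.111 = 0.127.
Maximizing c = f(k) − (n+δ)·k gives f'(k) = n+δ, i.e. 0.31·3.6·k^(0.31−1) = 0.127, so k_gold = (0.31·3.6/0.127)^(1/0.69) ≈ 23.3299.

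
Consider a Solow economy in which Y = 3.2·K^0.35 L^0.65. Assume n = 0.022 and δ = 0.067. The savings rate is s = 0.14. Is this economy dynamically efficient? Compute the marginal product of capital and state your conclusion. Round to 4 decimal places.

dynamically efficient; MPK ≈ 0.2225

n + δ = 0.022 + 0.067 = 0.089.
Steady-state k*: s·A·k^0.35 = 0.089·k gives k* = (0.14·3.2/0.089)^(1/0.65) ≈ 12.0179.
MPK = 0.35·3.2·12.0179^(-0.65) ≈ 0.2225.
MPK > n+δ = 0.089, so the economy is dynamically efficient (under-saving).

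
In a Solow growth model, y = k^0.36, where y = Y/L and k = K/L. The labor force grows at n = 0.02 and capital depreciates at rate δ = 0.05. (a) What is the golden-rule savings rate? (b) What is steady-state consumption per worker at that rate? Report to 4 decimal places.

Break-even investment rate: n + δ = 0.02 + 0.05 = 0.07.
For Cobb-Douglas, s_gold equals capital's share: s_gold = 0.36.
Golden rule sets MPK = n+δ: 0.36·k^(0.36−1) = 0.07, so k_gold = (0.36/0.07)^(1/0.64) ≈ 12.9198.
y_gold = 12.9198^0.36 ≈ 2.5122; c_gold = (1−0.36)·y_gold ≈ 1.6078.

(a) s_gold = 0.3600; (b) c_gold ≈ 1.6078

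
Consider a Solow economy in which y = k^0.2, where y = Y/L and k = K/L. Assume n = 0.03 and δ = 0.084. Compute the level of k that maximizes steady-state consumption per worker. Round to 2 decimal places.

The effective depreciation rate is n + δ = 0.03 + 0.084 = 0.114.
Golden rule sets MPK = n+δ: 0.2·k^(0.2−1) = 0.114, so k_gold = (0.2/0.114)^(1/0.8) ≈ 2.0191.

k_gold ≈ 2.02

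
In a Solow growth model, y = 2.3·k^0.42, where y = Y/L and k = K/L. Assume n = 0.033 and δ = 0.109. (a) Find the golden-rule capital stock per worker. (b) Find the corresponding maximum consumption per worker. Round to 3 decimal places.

(a) k_gold ≈ 27.269; (b) c_gold ≈ 5.347

n + δ = 0.033 + 0.109 = 0.142.
Setting f'(k) = n+δ gives 0.42·2.3·k^(0.42−1) = 0.142, hence k_gold = (0.42·2.3/0.142)^(1/0.58) ≈ 27.2691.
y_gold = 2.3·27.2691^0.42 ≈ 9.2195; c_gold = y_gold − 0.142·k_gold ≈ 5.3473.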